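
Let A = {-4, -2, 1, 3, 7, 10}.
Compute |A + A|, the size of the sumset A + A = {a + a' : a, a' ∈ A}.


A + A = {a + a' : a, a' ∈ A}; |A| = 6.
General bounds: 2|A| - 1 ≤ |A + A| ≤ |A|(|A|+1)/2, i.e. 11 ≤ |A + A| ≤ 21.
Lower bound 2|A|-1 is attained iff A is an arithmetic progression.
Enumerate sums a + a' for a ≤ a' (symmetric, so this suffices):
a = -4: -4+-4=-8, -4+-2=-6, -4+1=-3, -4+3=-1, -4+7=3, -4+10=6
a = -2: -2+-2=-4, -2+1=-1, -2+3=1, -2+7=5, -2+10=8
a = 1: 1+1=2, 1+3=4, 1+7=8, 1+10=11
a = 3: 3+3=6, 3+7=10, 3+10=13
a = 7: 7+7=14, 7+10=17
a = 10: 10+10=20
Distinct sums: {-8, -6, -4, -3, -1, 1, 2, 3, 4, 5, 6, 8, 10, 11, 13, 14, 17, 20}
|A + A| = 18

|A + A| = 18


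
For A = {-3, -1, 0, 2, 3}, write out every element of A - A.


A - A = {a - a' : a, a' ∈ A}.
Compute a - a' for each ordered pair (a, a'):
a = -3: -3--3=0, -3--1=-2, -3-0=-3, -3-2=-5, -3-3=-6
a = -1: -1--3=2, -1--1=0, -1-0=-1, -1-2=-3, -1-3=-4
a = 0: 0--3=3, 0--1=1, 0-0=0, 0-2=-2, 0-3=-3
a = 2: 2--3=5, 2--1=3, 2-0=2, 2-2=0, 2-3=-1
a = 3: 3--3=6, 3--1=4, 3-0=3, 3-2=1, 3-3=0
Collecting distinct values (and noting 0 appears from a-a):
A - A = {-6, -5, -4, -3, -2, -1, 0, 1, 2, 3, 4, 5, 6}
|A - A| = 13

A - A = {-6, -5, -4, -3, -2, -1, 0, 1, 2, 3, 4, 5, 6}


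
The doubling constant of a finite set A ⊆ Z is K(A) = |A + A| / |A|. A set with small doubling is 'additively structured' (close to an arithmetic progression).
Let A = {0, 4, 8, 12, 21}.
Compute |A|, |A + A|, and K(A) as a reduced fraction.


|A| = 5.
Compute A + A by enumerating all 25 pairs.
A + A = {0, 4, 8, 12, 16, 20, 21, 24, 25, 29, 33, 42}, so |A + A| = 12.
K = |A + A| / |A| = 12/5 (already in lowest terms) ≈ 2.4000.
Reference: AP of size 5 gives K = 9/5 ≈ 1.8000; a fully generic set of size 5 gives K ≈ 3.0000.

|A| = 5, |A + A| = 12, K = 12/5.


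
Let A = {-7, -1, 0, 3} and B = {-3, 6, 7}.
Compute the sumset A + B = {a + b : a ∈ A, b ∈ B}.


A + B = {a + b : a ∈ A, b ∈ B}.
Enumerate all |A|·|B| = 4·3 = 12 pairs (a, b) and collect distinct sums.
a = -7: -7+-3=-10, -7+6=-1, -7+7=0
a = -1: -1+-3=-4, -1+6=5, -1+7=6
a = 0: 0+-3=-3, 0+6=6, 0+7=7
a = 3: 3+-3=0, 3+6=9, 3+7=10
Collecting distinct sums: A + B = {-10, -4, -3, -1, 0, 5, 6, 7, 9, 10}
|A + B| = 10

A + B = {-10, -4, -3, -1, 0, 5, 6, 7, 9, 10}


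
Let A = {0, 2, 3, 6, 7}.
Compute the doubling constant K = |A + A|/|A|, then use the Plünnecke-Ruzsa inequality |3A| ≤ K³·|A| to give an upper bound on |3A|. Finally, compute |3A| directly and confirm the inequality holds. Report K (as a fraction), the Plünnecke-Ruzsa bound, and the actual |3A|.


|A| = 5.
Step 1: Compute A + A by enumerating all 25 pairs.
A + A = {0, 2, 3, 4, 5, 6, 7, 8, 9, 10, 12, 13, 14}, so |A + A| = 13.
Step 2: Doubling constant K = |A + A|/|A| = 13/5 = 13/5 ≈ 2.6000.
Step 3: Plünnecke-Ruzsa gives |3A| ≤ K³·|A| = (2.6000)³ · 5 ≈ 87.8800.
Step 4: Compute 3A = A + A + A directly by enumerating all triples (a,b,c) ∈ A³; |3A| = 21.
Step 5: Check 21 ≤ 87.8800? Yes ✓.

K = 13/5, Plünnecke-Ruzsa bound K³|A| ≈ 87.8800, |3A| = 21, inequality holds.


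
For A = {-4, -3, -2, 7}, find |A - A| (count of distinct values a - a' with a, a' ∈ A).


A - A = {a - a' : a, a' ∈ A}; |A| = 4.
Bounds: 2|A|-1 ≤ |A - A| ≤ |A|² - |A| + 1, i.e. 7 ≤ |A - A| ≤ 13.
Note: 0 ∈ A - A always (from a - a). The set is symmetric: if d ∈ A - A then -d ∈ A - A.
Enumerate nonzero differences d = a - a' with a > a' (then include -d):
Positive differences: {1, 2, 9, 10, 11}
Full difference set: {0} ∪ (positive diffs) ∪ (negative diffs).
|A - A| = 1 + 2·5 = 11 (matches direct enumeration: 11).

|A - A| = 11


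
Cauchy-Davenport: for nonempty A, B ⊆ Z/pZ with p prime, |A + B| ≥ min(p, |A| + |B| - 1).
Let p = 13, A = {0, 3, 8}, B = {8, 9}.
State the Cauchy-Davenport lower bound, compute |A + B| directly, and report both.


Cauchy-Davenport: |A + B| ≥ min(p, |A| + |B| - 1) for A, B nonempty in Z/pZ.
|A| = 3, |B| = 2, p = 13.
CD lower bound = min(13, 3 + 2 - 1) = min(13, 4) = 4.
Compute A + B mod 13 directly:
a = 0: 0+8=8, 0+9=9
a = 3: 3+8=11, 3+9=12
a = 8: 8+8=3, 8+9=4
A + B = {3, 4, 8, 9, 11, 12}, so |A + B| = 6.
Verify: 6 ≥ 4? Yes ✓.

CD lower bound = 4, actual |A + B| = 6.


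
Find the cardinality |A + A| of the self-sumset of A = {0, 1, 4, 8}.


A + A = {a + a' : a, a' ∈ A}; |A| = 4.
General bounds: 2|A| - 1 ≤ |A + A| ≤ |A|(|A|+1)/2, i.e. 7 ≤ |A + A| ≤ 10.
Lower bound 2|A|-1 is attained iff A is an arithmetic progression.
Enumerate sums a + a' for a ≤ a' (symmetric, so this suffices):
a = 0: 0+0=0, 0+1=1, 0+4=4, 0+8=8
a = 1: 1+1=2, 1+4=5, 1+8=9
a = 4: 4+4=8, 4+8=12
a = 8: 8+8=16
Distinct sums: {0, 1, 2, 4, 5, 8, 9, 12, 16}
|A + A| = 9

|A + A| = 9


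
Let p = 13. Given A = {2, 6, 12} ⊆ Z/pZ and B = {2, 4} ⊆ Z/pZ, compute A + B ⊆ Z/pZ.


Work in Z/13Z: reduce every sum a + b modulo 13.
Enumerate all 6 pairs:
a = 2: 2+2=4, 2+4=6
a = 6: 6+2=8, 6+4=10
a = 12: 12+2=1, 12+4=3
Distinct residues collected: {1, 3, 4, 6, 8, 10}
|A + B| = 6 (out of 13 total residues).

A + B = {1, 3, 4, 6, 8, 10}


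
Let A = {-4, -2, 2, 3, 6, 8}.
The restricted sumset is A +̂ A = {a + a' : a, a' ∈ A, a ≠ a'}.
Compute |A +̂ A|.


Restricted sumset: A +̂ A = {a + a' : a ∈ A, a' ∈ A, a ≠ a'}.
Equivalently, take A + A and drop any sum 2a that is achievable ONLY as a + a for a ∈ A (i.e. sums representable only with equal summands).
Enumerate pairs (a, a') with a < a' (symmetric, so each unordered pair gives one sum; this covers all a ≠ a'):
  -4 + -2 = -6
  -4 + 2 = -2
  -4 + 3 = -1
  -4 + 6 = 2
  -4 + 8 = 4
  -2 + 2 = 0
  -2 + 3 = 1
  -2 + 6 = 4
  -2 + 8 = 6
  2 + 3 = 5
  2 + 6 = 8
  2 + 8 = 10
  3 + 6 = 9
  3 + 8 = 11
  6 + 8 = 14
Collected distinct sums: {-6, -2, -1, 0, 1, 2, 4, 5, 6, 8, 9, 10, 11, 14}
|A +̂ A| = 14
(Reference bound: |A +̂ A| ≥ 2|A| - 3 for |A| ≥ 2, with |A| = 6 giving ≥ 9.)

|A +̂ A| = 14


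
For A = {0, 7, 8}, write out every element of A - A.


A - A = {a - a' : a, a' ∈ A}.
Compute a - a' for each ordered pair (a, a'):
a = 0: 0-0=0, 0-7=-7, 0-8=-8
a = 7: 7-0=7, 7-7=0, 7-8=-1
a = 8: 8-0=8, 8-7=1, 8-8=0
Collecting distinct values (and noting 0 appears from a-a):
A - A = {-8, -7, -1, 0, 1, 7, 8}
|A - A| = 7

A - A = {-8, -7, -1, 0, 1, 7, 8}


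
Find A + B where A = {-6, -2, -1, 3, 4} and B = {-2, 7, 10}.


A + B = {a + b : a ∈ A, b ∈ B}.
Enumerate all |A|·|B| = 5·3 = 15 pairs (a, b) and collect distinct sums.
a = -6: -6+-2=-8, -6+7=1, -6+10=4
a = -2: -2+-2=-4, -2+7=5, -2+10=8
a = -1: -1+-2=-3, -1+7=6, -1+10=9
a = 3: 3+-2=1, 3+7=10, 3+10=13
a = 4: 4+-2=2, 4+7=11, 4+10=14
Collecting distinct sums: A + B = {-8, -4, -3, 1, 2, 4, 5, 6, 8, 9, 10, 11, 13, 14}
|A + B| = 14

A + B = {-8, -4, -3, 1, 2, 4, 5, 6, 8, 9, 10, 11, 13, 14}


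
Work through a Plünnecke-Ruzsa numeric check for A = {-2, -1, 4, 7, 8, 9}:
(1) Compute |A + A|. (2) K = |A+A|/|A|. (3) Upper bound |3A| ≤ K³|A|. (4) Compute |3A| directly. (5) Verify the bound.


|A| = 6.
Step 1: Compute A + A by enumerating all 36 pairs.
A + A = {-4, -3, -2, 2, 3, 5, 6, 7, 8, 11, 12, 13, 14, 15, 16, 17, 18}, so |A + A| = 17.
Step 2: Doubling constant K = |A + A|/|A| = 17/6 = 17/6 ≈ 2.8333.
Step 3: Plünnecke-Ruzsa gives |3A| ≤ K³·|A| = (2.8333)³ · 6 ≈ 136.4722.
Step 4: Compute 3A = A + A + A directly by enumerating all triples (a,b,c) ∈ A³; |3A| = 31.
Step 5: Check 31 ≤ 136.4722? Yes ✓.

K = 17/6, Plünnecke-Ruzsa bound K³|A| ≈ 136.4722, |3A| = 31, inequality holds.


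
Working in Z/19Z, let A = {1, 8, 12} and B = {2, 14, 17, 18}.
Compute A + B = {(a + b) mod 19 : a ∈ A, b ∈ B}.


Work in Z/19Z: reduce every sum a + b modulo 19.
Enumerate all 12 pairs:
a = 1: 1+2=3, 1+14=15, 1+17=18, 1+18=0
a = 8: 8+2=10, 8+14=3, 8+17=6, 8+18=7
a = 12: 12+2=14, 12+14=7, 12+17=10, 12+18=11
Distinct residues collected: {0, 3, 6, 7, 10, 11, 14, 15, 18}
|A + B| = 9 (out of 19 total residues).

A + B = {0, 3, 6, 7, 10, 11, 14, 15, 18}


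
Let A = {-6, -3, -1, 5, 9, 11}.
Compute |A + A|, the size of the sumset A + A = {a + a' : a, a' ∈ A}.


A + A = {a + a' : a, a' ∈ A}; |A| = 6.
General bounds: 2|A| - 1 ≤ |A + A| ≤ |A|(|A|+1)/2, i.e. 11 ≤ |A + A| ≤ 21.
Lower bound 2|A|-1 is attained iff A is an arithmetic progression.
Enumerate sums a + a' for a ≤ a' (symmetric, so this suffices):
a = -6: -6+-6=-12, -6+-3=-9, -6+-1=-7, -6+5=-1, -6+9=3, -6+11=5
a = -3: -3+-3=-6, -3+-1=-4, -3+5=2, -3+9=6, -3+11=8
a = -1: -1+-1=-2, -1+5=4, -1+9=8, -1+11=10
a = 5: 5+5=10, 5+9=14, 5+11=16
a = 9: 9+9=18, 9+11=20
a = 11: 11+11=22
Distinct sums: {-12, -9, -7, -6, -4, -2, -1, 2, 3, 4, 5, 6, 8, 10, 14, 16, 18, 20, 22}
|A + A| = 19

|A + A| = 19


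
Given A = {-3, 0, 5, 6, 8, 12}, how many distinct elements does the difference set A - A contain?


A - A = {a - a' : a, a' ∈ A}; |A| = 6.
Bounds: 2|A|-1 ≤ |A - A| ≤ |A|² - |A| + 1, i.e. 11 ≤ |A - A| ≤ 31.
Note: 0 ∈ A - A always (from a - a). The set is symmetric: if d ∈ A - A then -d ∈ A - A.
Enumerate nonzero differences d = a - a' with a > a' (then include -d):
Positive differences: {1, 2, 3, 4, 5, 6, 7, 8, 9, 11, 12, 15}
Full difference set: {0} ∪ (positive diffs) ∪ (negative diffs).
|A - A| = 1 + 2·12 = 25 (matches direct enumeration: 25).

|A - A| = 25


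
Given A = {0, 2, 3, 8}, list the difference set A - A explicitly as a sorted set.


A - A = {a - a' : a, a' ∈ A}.
Compute a - a' for each ordered pair (a, a'):
a = 0: 0-0=0, 0-2=-2, 0-3=-3, 0-8=-8
a = 2: 2-0=2, 2-2=0, 2-3=-1, 2-8=-6
a = 3: 3-0=3, 3-2=1, 3-3=0, 3-8=-5
a = 8: 8-0=8, 8-2=6, 8-3=5, 8-8=0
Collecting distinct values (and noting 0 appears from a-a):
A - A = {-8, -6, -5, -3, -2, -1, 0, 1, 2, 3, 5, 6, 8}
|A - A| = 13

A - A = {-8, -6, -5, -3, -2, -1, 0, 1, 2, 3, 5, 6, 8}


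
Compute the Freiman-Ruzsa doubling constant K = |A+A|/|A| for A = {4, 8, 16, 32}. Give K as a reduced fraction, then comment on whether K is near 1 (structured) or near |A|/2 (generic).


|A| = 4.
Compute A + A by enumerating all 16 pairs.
A + A = {8, 12, 16, 20, 24, 32, 36, 40, 48, 64}, so |A + A| = 10.
K = |A + A| / |A| = 10/4 = 5/2 ≈ 2.5000.
Reference: AP of size 4 gives K = 7/4 ≈ 1.7500; a fully generic set of size 4 gives K ≈ 2.5000.

|A| = 4, |A + A| = 10, K = 10/4 = 5/2.


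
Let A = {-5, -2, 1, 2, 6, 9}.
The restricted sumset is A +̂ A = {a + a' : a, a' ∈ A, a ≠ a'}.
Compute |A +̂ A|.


Restricted sumset: A +̂ A = {a + a' : a ∈ A, a' ∈ A, a ≠ a'}.
Equivalently, take A + A and drop any sum 2a that is achievable ONLY as a + a for a ∈ A (i.e. sums representable only with equal summands).
Enumerate pairs (a, a') with a < a' (symmetric, so each unordered pair gives one sum; this covers all a ≠ a'):
  -5 + -2 = -7
  -5 + 1 = -4
  -5 + 2 = -3
  -5 + 6 = 1
  -5 + 9 = 4
  -2 + 1 = -1
  -2 + 2 = 0
  -2 + 6 = 4
  -2 + 9 = 7
  1 + 2 = 3
  1 + 6 = 7
  1 + 9 = 10
  2 + 6 = 8
  2 + 9 = 11
  6 + 9 = 15
Collected distinct sums: {-7, -4, -3, -1, 0, 1, 3, 4, 7, 8, 10, 11, 15}
|A +̂ A| = 13
(Reference bound: |A +̂ A| ≥ 2|A| - 3 for |A| ≥ 2, with |A| = 6 giving ≥ 9.)

|A +̂ A| = 13


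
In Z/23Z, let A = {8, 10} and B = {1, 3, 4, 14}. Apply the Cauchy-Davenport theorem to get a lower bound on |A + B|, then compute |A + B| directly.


Cauchy-Davenport: |A + B| ≥ min(p, |A| + |B| - 1) for A, B nonempty in Z/pZ.
|A| = 2, |B| = 4, p = 23.
CD lower bound = min(23, 2 + 4 - 1) = min(23, 5) = 5.
Compute A + B mod 23 directly:
a = 8: 8+1=9, 8+3=11, 8+4=12, 8+14=22
a = 10: 10+1=11, 10+3=13, 10+4=14, 10+14=1
A + B = {1, 9, 11, 12, 13, 14, 22}, so |A + B| = 7.
Verify: 7 ≥ 5? Yes ✓.

CD lower bound = 5, actual |A + B| = 7.


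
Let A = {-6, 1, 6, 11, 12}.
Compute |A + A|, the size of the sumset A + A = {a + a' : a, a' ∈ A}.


A + A = {a + a' : a, a' ∈ A}; |A| = 5.
General bounds: 2|A| - 1 ≤ |A + A| ≤ |A|(|A|+1)/2, i.e. 9 ≤ |A + A| ≤ 15.
Lower bound 2|A|-1 is attained iff A is an arithmetic progression.
Enumerate sums a + a' for a ≤ a' (symmetric, so this suffices):
a = -6: -6+-6=-12, -6+1=-5, -6+6=0, -6+11=5, -6+12=6
a = 1: 1+1=2, 1+6=7, 1+11=12, 1+12=13
a = 6: 6+6=12, 6+11=17, 6+12=18
a = 11: 11+11=22, 11+12=23
a = 12: 12+12=24
Distinct sums: {-12, -5, 0, 2, 5, 6, 7, 12, 13, 17, 18, 22, 23, 24}
|A + A| = 14

|A + A| = 14


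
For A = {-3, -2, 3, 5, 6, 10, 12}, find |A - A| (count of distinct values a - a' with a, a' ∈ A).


A - A = {a - a' : a, a' ∈ A}; |A| = 7.
Bounds: 2|A|-1 ≤ |A - A| ≤ |A|² - |A| + 1, i.e. 13 ≤ |A - A| ≤ 43.
Note: 0 ∈ A - A always (from a - a). The set is symmetric: if d ∈ A - A then -d ∈ A - A.
Enumerate nonzero differences d = a - a' with a > a' (then include -d):
Positive differences: {1, 2, 3, 4, 5, 6, 7, 8, 9, 12, 13, 14, 15}
Full difference set: {0} ∪ (positive diffs) ∪ (negative diffs).
|A - A| = 1 + 2·13 = 27 (matches direct enumeration: 27).

|A - A| = 27


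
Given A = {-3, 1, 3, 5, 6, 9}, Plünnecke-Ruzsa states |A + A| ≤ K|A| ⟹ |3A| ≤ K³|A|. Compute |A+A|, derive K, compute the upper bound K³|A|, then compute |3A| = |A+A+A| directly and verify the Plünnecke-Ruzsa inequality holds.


|A| = 6.
Step 1: Compute A + A by enumerating all 36 pairs.
A + A = {-6, -2, 0, 2, 3, 4, 6, 7, 8, 9, 10, 11, 12, 14, 15, 18}, so |A + A| = 16.
Step 2: Doubling constant K = |A + A|/|A| = 16/6 = 16/6 ≈ 2.6667.
Step 3: Plünnecke-Ruzsa gives |3A| ≤ K³·|A| = (2.6667)³ · 6 ≈ 113.7778.
Step 4: Compute 3A = A + A + A directly by enumerating all triples (a,b,c) ∈ A³; |3A| = 28.
Step 5: Check 28 ≤ 113.7778? Yes ✓.

K = 16/6, Plünnecke-Ruzsa bound K³|A| ≈ 113.7778, |3A| = 28, inequality holds.


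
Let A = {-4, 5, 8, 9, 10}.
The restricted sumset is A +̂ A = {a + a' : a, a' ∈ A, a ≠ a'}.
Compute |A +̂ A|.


Restricted sumset: A +̂ A = {a + a' : a ∈ A, a' ∈ A, a ≠ a'}.
Equivalently, take A + A and drop any sum 2a that is achievable ONLY as a + a for a ∈ A (i.e. sums representable only with equal summands).
Enumerate pairs (a, a') with a < a' (symmetric, so each unordered pair gives one sum; this covers all a ≠ a'):
  -4 + 5 = 1
  -4 + 8 = 4
  -4 + 9 = 5
  -4 + 10 = 6
  5 + 8 = 13
  5 + 9 = 14
  5 + 10 = 15
  8 + 9 = 17
  8 + 10 = 18
  9 + 10 = 19
Collected distinct sums: {1, 4, 5, 6, 13, 14, 15, 17, 18, 19}
|A +̂ A| = 10
(Reference bound: |A +̂ A| ≥ 2|A| - 3 for |A| ≥ 2, with |A| = 5 giving ≥ 7.)

|A +̂ A| = 10


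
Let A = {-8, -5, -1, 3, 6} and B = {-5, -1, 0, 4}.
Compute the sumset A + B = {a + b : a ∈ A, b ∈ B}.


A + B = {a + b : a ∈ A, b ∈ B}.
Enumerate all |A|·|B| = 5·4 = 20 pairs (a, b) and collect distinct sums.
a = -8: -8+-5=-13, -8+-1=-9, -8+0=-8, -8+4=-4
a = -5: -5+-5=-10, -5+-1=-6, -5+0=-5, -5+4=-1
a = -1: -1+-5=-6, -1+-1=-2, -1+0=-1, -1+4=3
a = 3: 3+-5=-2, 3+-1=2, 3+0=3, 3+4=7
a = 6: 6+-5=1, 6+-1=5, 6+0=6, 6+4=10
Collecting distinct sums: A + B = {-13, -10, -9, -8, -6, -5, -4, -2, -1, 1, 2, 3, 5, 6, 7, 10}
|A + B| = 16

A + B = {-13, -10, -9, -8, -6, -5, -4, -2, -1, 1, 2, 3, 5, 6, 7, 10}


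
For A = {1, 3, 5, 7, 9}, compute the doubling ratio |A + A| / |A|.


|A| = 5.
Compute A + A by enumerating all 25 pairs.
A + A = {2, 4, 6, 8, 10, 12, 14, 16, 18}, so |A + A| = 9.
K = |A + A| / |A| = 9/5 (already in lowest terms) ≈ 1.8000.
Reference: AP of size 5 gives K = 9/5 ≈ 1.8000; a fully generic set of size 5 gives K ≈ 3.0000.

|A| = 5, |A + A| = 9, K = 9/5.


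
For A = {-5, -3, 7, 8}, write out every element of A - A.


A - A = {a - a' : a, a' ∈ A}.
Compute a - a' for each ordered pair (a, a'):
a = -5: -5--5=0, -5--3=-2, -5-7=-12, -5-8=-13
a = -3: -3--5=2, -3--3=0, -3-7=-10, -3-8=-11
a = 7: 7--5=12, 7--3=10, 7-7=0, 7-8=-1
a = 8: 8--5=13, 8--3=11, 8-7=1, 8-8=0
Collecting distinct values (and noting 0 appears from a-a):
A - A = {-13, -12, -11, -10, -2, -1, 0, 1, 2, 10, 11, 12, 13}
|A - A| = 13

A - A = {-13, -12, -11, -10, -2, -1, 0, 1, 2, 10, 11, 12, 13}


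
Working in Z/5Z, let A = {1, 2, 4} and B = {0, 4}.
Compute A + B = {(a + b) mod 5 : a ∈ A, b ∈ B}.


Work in Z/5Z: reduce every sum a + b modulo 5.
Enumerate all 6 pairs:
a = 1: 1+0=1, 1+4=0
a = 2: 2+0=2, 2+4=1
a = 4: 4+0=4, 4+4=3
Distinct residues collected: {0, 1, 2, 3, 4}
|A + B| = 5 (out of 5 total residues).

A + B = {0, 1, 2, 3, 4}


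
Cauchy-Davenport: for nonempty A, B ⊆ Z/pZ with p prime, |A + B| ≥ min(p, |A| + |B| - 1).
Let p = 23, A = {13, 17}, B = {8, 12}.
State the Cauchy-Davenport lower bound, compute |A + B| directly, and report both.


Cauchy-Davenport: |A + B| ≥ min(p, |A| + |B| - 1) for A, B nonempty in Z/pZ.
|A| = 2, |B| = 2, p = 23.
CD lower bound = min(23, 2 + 2 - 1) = min(23, 3) = 3.
Compute A + B mod 23 directly:
a = 13: 13+8=21, 13+12=2
a = 17: 17+8=2, 17+12=6
A + B = {2, 6, 21}, so |A + B| = 3.
Verify: 3 ≥ 3? Yes ✓.

CD lower bound = 3, actual |A + B| = 3.


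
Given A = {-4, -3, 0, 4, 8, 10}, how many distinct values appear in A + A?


A + A = {a + a' : a, a' ∈ A}; |A| = 6.
General bounds: 2|A| - 1 ≤ |A + A| ≤ |A|(|A|+1)/2, i.e. 11 ≤ |A + A| ≤ 21.
Lower bound 2|A|-1 is attained iff A is an arithmetic progression.
Enumerate sums a + a' for a ≤ a' (symmetric, so this suffices):
a = -4: -4+-4=-8, -4+-3=-7, -4+0=-4, -4+4=0, -4+8=4, -4+10=6
a = -3: -3+-3=-6, -3+0=-3, -3+4=1, -3+8=5, -3+10=7
a = 0: 0+0=0, 0+4=4, 0+8=8, 0+10=10
a = 4: 4+4=8, 4+8=12, 4+10=14
a = 8: 8+8=16, 8+10=18
a = 10: 10+10=20
Distinct sums: {-8, -7, -6, -4, -3, 0, 1, 4, 5, 6, 7, 8, 10, 12, 14, 16, 18, 20}
|A + A| = 18

|A + A| = 18


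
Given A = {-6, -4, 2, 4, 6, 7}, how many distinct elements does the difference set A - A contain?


A - A = {a - a' : a, a' ∈ A}; |A| = 6.
Bounds: 2|A|-1 ≤ |A - A| ≤ |A|² - |A| + 1, i.e. 11 ≤ |A - A| ≤ 31.
Note: 0 ∈ A - A always (from a - a). The set is symmetric: if d ∈ A - A then -d ∈ A - A.
Enumerate nonzero differences d = a - a' with a > a' (then include -d):
Positive differences: {1, 2, 3, 4, 5, 6, 8, 10, 11, 12, 13}
Full difference set: {0} ∪ (positive diffs) ∪ (negative diffs).
|A - A| = 1 + 2·11 = 23 (matches direct enumeration: 23).

|A - A| = 23


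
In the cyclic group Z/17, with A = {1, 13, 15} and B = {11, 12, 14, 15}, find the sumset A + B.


Work in Z/17Z: reduce every sum a + b modulo 17.
Enumerate all 12 pairs:
a = 1: 1+11=12, 1+12=13, 1+14=15, 1+15=16
a = 13: 13+11=7, 13+12=8, 13+14=10, 13+15=11
a = 15: 15+11=9, 15+12=10, 15+14=12, 15+15=13
Distinct residues collected: {7, 8, 9, 10, 11, 12, 13, 15, 16}
|A + B| = 9 (out of 17 total residues).

A + B = {7, 8, 9, 10, 11, 12, 13, 15, 16}


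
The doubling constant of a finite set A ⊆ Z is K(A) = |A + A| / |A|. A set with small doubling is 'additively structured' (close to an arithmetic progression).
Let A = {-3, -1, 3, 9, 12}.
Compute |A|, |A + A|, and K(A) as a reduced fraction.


|A| = 5.
Compute A + A by enumerating all 25 pairs.
A + A = {-6, -4, -2, 0, 2, 6, 8, 9, 11, 12, 15, 18, 21, 24}, so |A + A| = 14.
K = |A + A| / |A| = 14/5 (already in lowest terms) ≈ 2.8000.
Reference: AP of size 5 gives K = 9/5 ≈ 1.8000; a fully generic set of size 5 gives K ≈ 3.0000.

|A| = 5, |A + A| = 14, K = 14/5.


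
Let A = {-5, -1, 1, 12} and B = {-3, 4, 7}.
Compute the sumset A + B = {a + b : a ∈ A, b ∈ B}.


A + B = {a + b : a ∈ A, b ∈ B}.
Enumerate all |A|·|B| = 4·3 = 12 pairs (a, b) and collect distinct sums.
a = -5: -5+-3=-8, -5+4=-1, -5+7=2
a = -1: -1+-3=-4, -1+4=3, -1+7=6
a = 1: 1+-3=-2, 1+4=5, 1+7=8
a = 12: 12+-3=9, 12+4=16, 12+7=19
Collecting distinct sums: A + B = {-8, -4, -2, -1, 2, 3, 5, 6, 8, 9, 16, 19}
|A + B| = 12

A + B = {-8, -4, -2, -1, 2, 3, 5, 6, 8, 9, 16, 19}


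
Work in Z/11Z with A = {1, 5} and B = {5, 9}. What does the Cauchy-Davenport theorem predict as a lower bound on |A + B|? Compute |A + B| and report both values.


Cauchy-Davenport: |A + B| ≥ min(p, |A| + |B| - 1) for A, B nonempty in Z/pZ.
|A| = 2, |B| = 2, p = 11.
CD lower bound = min(11, 2 + 2 - 1) = min(11, 3) = 3.
Compute A + B mod 11 directly:
a = 1: 1+5=6, 1+9=10
a = 5: 5+5=10, 5+9=3
A + B = {3, 6, 10}, so |A + B| = 3.
Verify: 3 ≥ 3? Yes ✓.

CD lower bound = 3, actual |A + B| = 3.


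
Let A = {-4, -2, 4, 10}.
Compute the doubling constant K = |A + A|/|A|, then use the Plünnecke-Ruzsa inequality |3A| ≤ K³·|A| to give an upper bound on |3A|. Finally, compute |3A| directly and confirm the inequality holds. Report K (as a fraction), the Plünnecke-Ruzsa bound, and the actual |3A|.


|A| = 4.
Step 1: Compute A + A by enumerating all 16 pairs.
A + A = {-8, -6, -4, 0, 2, 6, 8, 14, 20}, so |A + A| = 9.
Step 2: Doubling constant K = |A + A|/|A| = 9/4 = 9/4 ≈ 2.2500.
Step 3: Plünnecke-Ruzsa gives |3A| ≤ K³·|A| = (2.2500)³ · 4 ≈ 45.5625.
Step 4: Compute 3A = A + A + A directly by enumerating all triples (a,b,c) ∈ A³; |3A| = 16.
Step 5: Check 16 ≤ 45.5625? Yes ✓.

K = 9/4, Plünnecke-Ruzsa bound K³|A| ≈ 45.5625, |3A| = 16, inequality holds.


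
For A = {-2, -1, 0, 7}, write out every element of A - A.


A - A = {a - a' : a, a' ∈ A}.
Compute a - a' for each ordered pair (a, a'):
a = -2: -2--2=0, -2--1=-1, -2-0=-2, -2-7=-9
a = -1: -1--2=1, -1--1=0, -1-0=-1, -1-7=-8
a = 0: 0--2=2, 0--1=1, 0-0=0, 0-7=-7
a = 7: 7--2=9, 7--1=8, 7-0=7, 7-7=0
Collecting distinct values (and noting 0 appears from a-a):
A - A = {-9, -8, -7, -2, -1, 0, 1, 2, 7, 8, 9}
|A - A| = 11

A - A = {-9, -8, -7, -2, -1, 0, 1, 2, 7, 8, 9}


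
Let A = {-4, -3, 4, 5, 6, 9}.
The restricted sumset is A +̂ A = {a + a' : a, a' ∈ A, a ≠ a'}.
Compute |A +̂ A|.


Restricted sumset: A +̂ A = {a + a' : a ∈ A, a' ∈ A, a ≠ a'}.
Equivalently, take A + A and drop any sum 2a that is achievable ONLY as a + a for a ∈ A (i.e. sums representable only with equal summands).
Enumerate pairs (a, a') with a < a' (symmetric, so each unordered pair gives one sum; this covers all a ≠ a'):
  -4 + -3 = -7
  -4 + 4 = 0
  -4 + 5 = 1
  -4 + 6 = 2
  -4 + 9 = 5
  -3 + 4 = 1
  -3 + 5 = 2
  -3 + 6 = 3
  -3 + 9 = 6
  4 + 5 = 9
  4 + 6 = 10
  4 + 9 = 13
  5 + 6 = 11
  5 + 9 = 14
  6 + 9 = 15
Collected distinct sums: {-7, 0, 1, 2, 3, 5, 6, 9, 10, 11, 13, 14, 15}
|A +̂ A| = 13
(Reference bound: |A +̂ A| ≥ 2|A| - 3 for |A| ≥ 2, with |A| = 6 giving ≥ 9.)

|A +̂ A| = 13


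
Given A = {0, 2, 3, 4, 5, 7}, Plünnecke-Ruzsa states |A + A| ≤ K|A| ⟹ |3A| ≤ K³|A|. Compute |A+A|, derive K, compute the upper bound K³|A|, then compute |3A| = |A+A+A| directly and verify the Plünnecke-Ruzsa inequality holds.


|A| = 6.
Step 1: Compute A + A by enumerating all 36 pairs.
A + A = {0, 2, 3, 4, 5, 6, 7, 8, 9, 10, 11, 12, 14}, so |A + A| = 13.
Step 2: Doubling constant K = |A + A|/|A| = 13/6 = 13/6 ≈ 2.1667.
Step 3: Plünnecke-Ruzsa gives |3A| ≤ K³·|A| = (2.1667)³ · 6 ≈ 61.0278.
Step 4: Compute 3A = A + A + A directly by enumerating all triples (a,b,c) ∈ A³; |3A| = 20.
Step 5: Check 20 ≤ 61.0278? Yes ✓.

K = 13/6, Plünnecke-Ruzsa bound K³|A| ≈ 61.0278, |3A| = 20, inequality holds.


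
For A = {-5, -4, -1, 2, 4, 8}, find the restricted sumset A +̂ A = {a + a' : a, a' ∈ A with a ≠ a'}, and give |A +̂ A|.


Restricted sumset: A +̂ A = {a + a' : a ∈ A, a' ∈ A, a ≠ a'}.
Equivalently, take A + A and drop any sum 2a that is achievable ONLY as a + a for a ∈ A (i.e. sums representable only with equal summands).
Enumerate pairs (a, a') with a < a' (symmetric, so each unordered pair gives one sum; this covers all a ≠ a'):
  -5 + -4 = -9
  -5 + -1 = -6
  -5 + 2 = -3
  -5 + 4 = -1
  -5 + 8 = 3
  -4 + -1 = -5
  -4 + 2 = -2
  -4 + 4 = 0
  -4 + 8 = 4
  -1 + 2 = 1
  -1 + 4 = 3
  -1 + 8 = 7
  2 + 4 = 6
  2 + 8 = 10
  4 + 8 = 12
Collected distinct sums: {-9, -6, -5, -3, -2, -1, 0, 1, 3, 4, 6, 7, 10, 12}
|A +̂ A| = 14
(Reference bound: |A +̂ A| ≥ 2|A| - 3 for |A| ≥ 2, with |A| = 6 giving ≥ 9.)

|A +̂ A| = 14


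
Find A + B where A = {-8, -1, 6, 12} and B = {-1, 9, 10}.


A + B = {a + b : a ∈ A, b ∈ B}.
Enumerate all |A|·|B| = 4·3 = 12 pairs (a, b) and collect distinct sums.
a = -8: -8+-1=-9, -8+9=1, -8+10=2
a = -1: -1+-1=-2, -1+9=8, -1+10=9
a = 6: 6+-1=5, 6+9=15, 6+10=16
a = 12: 12+-1=11, 12+9=21, 12+10=22
Collecting distinct sums: A + B = {-9, -2, 1, 2, 5, 8, 9, 11, 15, 16, 21, 22}
|A + B| = 12

A + B = {-9, -2, 1, 2, 5, 8, 9, 11, 15, 16, 21, 22}


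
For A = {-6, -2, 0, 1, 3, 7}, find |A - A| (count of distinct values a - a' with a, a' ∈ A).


A - A = {a - a' : a, a' ∈ A}; |A| = 6.
Bounds: 2|A|-1 ≤ |A - A| ≤ |A|² - |A| + 1, i.e. 11 ≤ |A - A| ≤ 31.
Note: 0 ∈ A - A always (from a - a). The set is symmetric: if d ∈ A - A then -d ∈ A - A.
Enumerate nonzero differences d = a - a' with a > a' (then include -d):
Positive differences: {1, 2, 3, 4, 5, 6, 7, 9, 13}
Full difference set: {0} ∪ (positive diffs) ∪ (negative diffs).
|A - A| = 1 + 2·9 = 19 (matches direct enumeration: 19).

|A - A| = 19


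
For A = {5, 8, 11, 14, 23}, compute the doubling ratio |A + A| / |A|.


|A| = 5.
Compute A + A by enumerating all 25 pairs.
A + A = {10, 13, 16, 19, 22, 25, 28, 31, 34, 37, 46}, so |A + A| = 11.
K = |A + A| / |A| = 11/5 (already in lowest terms) ≈ 2.2000.
Reference: AP of size 5 gives K = 9/5 ≈ 1.8000; a fully generic set of size 5 gives K ≈ 3.0000.

|A| = 5, |A + A| = 11, K = 11/5.


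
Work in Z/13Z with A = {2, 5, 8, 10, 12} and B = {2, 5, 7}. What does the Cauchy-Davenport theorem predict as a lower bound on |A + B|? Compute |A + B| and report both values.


Cauchy-Davenport: |A + B| ≥ min(p, |A| + |B| - 1) for A, B nonempty in Z/pZ.
|A| = 5, |B| = 3, p = 13.
CD lower bound = min(13, 5 + 3 - 1) = min(13, 7) = 7.
Compute A + B mod 13 directly:
a = 2: 2+2=4, 2+5=7, 2+7=9
a = 5: 5+2=7, 5+5=10, 5+7=12
a = 8: 8+2=10, 8+5=0, 8+7=2
a = 10: 10+2=12, 10+5=2, 10+7=4
a = 12: 12+2=1, 12+5=4, 12+7=6
A + B = {0, 1, 2, 4, 6, 7, 9, 10, 12}, so |A + B| = 9.
Verify: 9 ≥ 7? Yes ✓.

CD lower bound = 7, actual |A + B| = 9.


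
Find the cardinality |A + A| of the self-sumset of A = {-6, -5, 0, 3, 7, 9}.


A + A = {a + a' : a, a' ∈ A}; |A| = 6.
General bounds: 2|A| - 1 ≤ |A + A| ≤ |A|(|A|+1)/2, i.e. 11 ≤ |A + A| ≤ 21.
Lower bound 2|A|-1 is attained iff A is an arithmetic progression.
Enumerate sums a + a' for a ≤ a' (symmetric, so this suffices):
a = -6: -6+-6=-12, -6+-5=-11, -6+0=-6, -6+3=-3, -6+7=1, -6+9=3
a = -5: -5+-5=-10, -5+0=-5, -5+3=-2, -5+7=2, -5+9=4
a = 0: 0+0=0, 0+3=3, 0+7=7, 0+9=9
a = 3: 3+3=6, 3+7=10, 3+9=12
a = 7: 7+7=14, 7+9=16
a = 9: 9+9=18
Distinct sums: {-12, -11, -10, -6, -5, -3, -2, 0, 1, 2, 3, 4, 6, 7, 9, 10, 12, 14, 16, 18}
|A + A| = 20

|A + A| = 20


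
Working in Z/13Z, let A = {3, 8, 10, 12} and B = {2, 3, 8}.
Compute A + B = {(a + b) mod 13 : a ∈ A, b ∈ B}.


Work in Z/13Z: reduce every sum a + b modulo 13.
Enumerate all 12 pairs:
a = 3: 3+2=5, 3+3=6, 3+8=11
a = 8: 8+2=10, 8+3=11, 8+8=3
a = 10: 10+2=12, 10+3=0, 10+8=5
a = 12: 12+2=1, 12+3=2, 12+8=7
Distinct residues collected: {0, 1, 2, 3, 5, 6, 7, 10, 11, 12}
|A + B| = 10 (out of 13 total residues).

A + B = {0, 1, 2, 3, 5, 6, 7, 10, 11, 12}


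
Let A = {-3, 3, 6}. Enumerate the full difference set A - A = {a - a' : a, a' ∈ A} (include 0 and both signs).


A - A = {a - a' : a, a' ∈ A}.
Compute a - a' for each ordered pair (a, a'):
a = -3: -3--3=0, -3-3=-6, -3-6=-9
a = 3: 3--3=6, 3-3=0, 3-6=-3
a = 6: 6--3=9, 6-3=3, 6-6=0
Collecting distinct values (and noting 0 appears from a-a):
A - A = {-9, -6, -3, 0, 3, 6, 9}
|A - A| = 7

A - A = {-9, -6, -3, 0, 3, 6, 9}


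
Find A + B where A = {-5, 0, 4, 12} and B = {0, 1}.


A + B = {a + b : a ∈ A, b ∈ B}.
Enumerate all |A|·|B| = 4·2 = 8 pairs (a, b) and collect distinct sums.
a = -5: -5+0=-5, -5+1=-4
a = 0: 0+0=0, 0+1=1
a = 4: 4+0=4, 4+1=5
a = 12: 12+0=12, 12+1=13
Collecting distinct sums: A + B = {-5, -4, 0, 1, 4, 5, 12, 13}
|A + B| = 8

A + B = {-5, -4, 0, 1, 4, 5, 12, 13}


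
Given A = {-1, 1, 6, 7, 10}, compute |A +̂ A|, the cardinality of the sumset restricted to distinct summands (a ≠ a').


Restricted sumset: A +̂ A = {a + a' : a ∈ A, a' ∈ A, a ≠ a'}.
Equivalently, take A + A and drop any sum 2a that is achievable ONLY as a + a for a ∈ A (i.e. sums representable only with equal summands).
Enumerate pairs (a, a') with a < a' (symmetric, so each unordered pair gives one sum; this covers all a ≠ a'):
  -1 + 1 = 0
  -1 + 6 = 5
  -1 + 7 = 6
  -1 + 10 = 9
  1 + 6 = 7
  1 + 7 = 8
  1 + 10 = 11
  6 + 7 = 13
  6 + 10 = 16
  7 + 10 = 17
Collected distinct sums: {0, 5, 6, 7, 8, 9, 11, 13, 16, 17}
|A +̂ A| = 10
(Reference bound: |A +̂ A| ≥ 2|A| - 3 for |A| ≥ 2, with |A| = 5 giving ≥ 7.)

|A +̂ A| = 10


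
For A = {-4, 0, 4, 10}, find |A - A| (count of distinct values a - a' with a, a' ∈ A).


A - A = {a - a' : a, a' ∈ A}; |A| = 4.
Bounds: 2|A|-1 ≤ |A - A| ≤ |A|² - |A| + 1, i.e. 7 ≤ |A - A| ≤ 13.
Note: 0 ∈ A - A always (from a - a). The set is symmetric: if d ∈ A - A then -d ∈ A - A.
Enumerate nonzero differences d = a - a' with a > a' (then include -d):
Positive differences: {4, 6, 8, 10, 14}
Full difference set: {0} ∪ (positive diffs) ∪ (negative diffs).
|A - A| = 1 + 2·5 = 11 (matches direct enumeration: 11).

|A - A| = 11


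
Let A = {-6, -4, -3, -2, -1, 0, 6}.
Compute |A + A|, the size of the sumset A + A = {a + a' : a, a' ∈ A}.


A + A = {a + a' : a, a' ∈ A}; |A| = 7.
General bounds: 2|A| - 1 ≤ |A + A| ≤ |A|(|A|+1)/2, i.e. 13 ≤ |A + A| ≤ 28.
Lower bound 2|A|-1 is attained iff A is an arithmetic progression.
Enumerate sums a + a' for a ≤ a' (symmetric, so this suffices):
a = -6: -6+-6=-12, -6+-4=-10, -6+-3=-9, -6+-2=-8, -6+-1=-7, -6+0=-6, -6+6=0
a = -4: -4+-4=-8, -4+-3=-7, -4+-2=-6, -4+-1=-5, -4+0=-4, -4+6=2
a = -3: -3+-3=-6, -3+-2=-5, -3+-1=-4, -3+0=-3, -3+6=3
a = -2: -2+-2=-4, -2+-1=-3, -2+0=-2, -2+6=4
a = -1: -1+-1=-2, -1+0=-1, -1+6=5
a = 0: 0+0=0, 0+6=6
a = 6: 6+6=12
Distinct sums: {-12, -10, -9, -8, -7, -6, -5, -4, -3, -2, -1, 0, 2, 3, 4, 5, 6, 12}
|A + A| = 18

|A + A| = 18


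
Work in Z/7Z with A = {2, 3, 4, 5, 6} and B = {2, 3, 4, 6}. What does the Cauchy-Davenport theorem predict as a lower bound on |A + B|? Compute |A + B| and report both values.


Cauchy-Davenport: |A + B| ≥ min(p, |A| + |B| - 1) for A, B nonempty in Z/pZ.
|A| = 5, |B| = 4, p = 7.
CD lower bound = min(7, 5 + 4 - 1) = min(7, 8) = 7.
Compute A + B mod 7 directly:
a = 2: 2+2=4, 2+3=5, 2+4=6, 2+6=1
a = 3: 3+2=5, 3+3=6, 3+4=0, 3+6=2
a = 4: 4+2=6, 4+3=0, 4+4=1, 4+6=3
a = 5: 5+2=0, 5+3=1, 5+4=2, 5+6=4
a = 6: 6+2=1, 6+3=2, 6+4=3, 6+6=5
A + B = {0, 1, 2, 3, 4, 5, 6}, so |A + B| = 7.
Verify: 7 ≥ 7? Yes ✓.

CD lower bound = 7, actual |A + B| = 7.


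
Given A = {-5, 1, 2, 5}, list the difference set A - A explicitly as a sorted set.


A - A = {a - a' : a, a' ∈ A}.
Compute a - a' for each ordered pair (a, a'):
a = -5: -5--5=0, -5-1=-6, -5-2=-7, -5-5=-10
a = 1: 1--5=6, 1-1=0, 1-2=-1, 1-5=-4
a = 2: 2--5=7, 2-1=1, 2-2=0, 2-5=-3
a = 5: 5--5=10, 5-1=4, 5-2=3, 5-5=0
Collecting distinct values (and noting 0 appears from a-a):
A - A = {-10, -7, -6, -4, -3, -1, 0, 1, 3, 4, 6, 7, 10}
|A - A| = 13

A - A = {-10, -7, -6, -4, -3, -1, 0, 1, 3, 4, 6, 7, 10}


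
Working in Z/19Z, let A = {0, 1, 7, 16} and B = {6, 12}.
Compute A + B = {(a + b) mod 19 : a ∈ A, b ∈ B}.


Work in Z/19Z: reduce every sum a + b modulo 19.
Enumerate all 8 pairs:
a = 0: 0+6=6, 0+12=12
a = 1: 1+6=7, 1+12=13
a = 7: 7+6=13, 7+12=0
a = 16: 16+6=3, 16+12=9
Distinct residues collected: {0, 3, 6, 7, 9, 12, 13}
|A + B| = 7 (out of 19 total residues).

A + B = {0, 3, 6, 7, 9, 12, 13}


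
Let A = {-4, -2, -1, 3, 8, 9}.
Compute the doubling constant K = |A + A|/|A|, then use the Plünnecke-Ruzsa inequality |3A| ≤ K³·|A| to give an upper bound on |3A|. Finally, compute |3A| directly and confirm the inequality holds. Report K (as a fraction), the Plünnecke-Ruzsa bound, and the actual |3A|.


|A| = 6.
Step 1: Compute A + A by enumerating all 36 pairs.
A + A = {-8, -6, -5, -4, -3, -2, -1, 1, 2, 4, 5, 6, 7, 8, 11, 12, 16, 17, 18}, so |A + A| = 19.
Step 2: Doubling constant K = |A + A|/|A| = 19/6 = 19/6 ≈ 3.1667.
Step 3: Plünnecke-Ruzsa gives |3A| ≤ K³·|A| = (3.1667)³ · 6 ≈ 190.5278.
Step 4: Compute 3A = A + A + A directly by enumerating all triples (a,b,c) ∈ A³; |3A| = 36.
Step 5: Check 36 ≤ 190.5278? Yes ✓.

K = 19/6, Plünnecke-Ruzsa bound K³|A| ≈ 190.5278, |3A| = 36, inequality holds.


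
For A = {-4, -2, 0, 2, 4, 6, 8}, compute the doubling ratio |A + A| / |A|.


|A| = 7.
Compute A + A by enumerating all 49 pairs.
A + A = {-8, -6, -4, -2, 0, 2, 4, 6, 8, 10, 12, 14, 16}, so |A + A| = 13.
K = |A + A| / |A| = 13/7 (already in lowest terms) ≈ 1.8571.
Reference: AP of size 7 gives K = 13/7 ≈ 1.8571; a fully generic set of size 7 gives K ≈ 4.0000.

|A| = 7, |A + A| = 13, K = 13/7.


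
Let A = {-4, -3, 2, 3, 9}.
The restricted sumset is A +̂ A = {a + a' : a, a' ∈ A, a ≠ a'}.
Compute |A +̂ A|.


Restricted sumset: A +̂ A = {a + a' : a ∈ A, a' ∈ A, a ≠ a'}.
Equivalently, take A + A and drop any sum 2a that is achievable ONLY as a + a for a ∈ A (i.e. sums representable only with equal summands).
Enumerate pairs (a, a') with a < a' (symmetric, so each unordered pair gives one sum; this covers all a ≠ a'):
  -4 + -3 = -7
  -4 + 2 = -2
  -4 + 3 = -1
  -4 + 9 = 5
  -3 + 2 = -1
  -3 + 3 = 0
  -3 + 9 = 6
  2 + 3 = 5
  2 + 9 = 11
  3 + 9 = 12
Collected distinct sums: {-7, -2, -1, 0, 5, 6, 11, 12}
|A +̂ A| = 8
(Reference bound: |A +̂ A| ≥ 2|A| - 3 for |A| ≥ 2, with |A| = 5 giving ≥ 7.)

|A +̂ A| = 8


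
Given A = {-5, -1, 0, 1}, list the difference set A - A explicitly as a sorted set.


A - A = {a - a' : a, a' ∈ A}.
Compute a - a' for each ordered pair (a, a'):
a = -5: -5--5=0, -5--1=-4, -5-0=-5, -5-1=-6
a = -1: -1--5=4, -1--1=0, -1-0=-1, -1-1=-2
a = 0: 0--5=5, 0--1=1, 0-0=0, 0-1=-1
a = 1: 1--5=6, 1--1=2, 1-0=1, 1-1=0
Collecting distinct values (and noting 0 appears from a-a):
A - A = {-6, -5, -4, -2, -1, 0, 1, 2, 4, 5, 6}
|A - A| = 11

A - A = {-6, -5, -4, -2, -1, 0, 1, 2, 4, 5, 6}


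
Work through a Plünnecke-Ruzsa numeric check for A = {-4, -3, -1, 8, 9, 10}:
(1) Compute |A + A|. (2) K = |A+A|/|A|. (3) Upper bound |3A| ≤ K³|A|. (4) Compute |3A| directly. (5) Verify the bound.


|A| = 6.
Step 1: Compute A + A by enumerating all 36 pairs.
A + A = {-8, -7, -6, -5, -4, -2, 4, 5, 6, 7, 8, 9, 16, 17, 18, 19, 20}, so |A + A| = 17.
Step 2: Doubling constant K = |A + A|/|A| = 17/6 = 17/6 ≈ 2.8333.
Step 3: Plünnecke-Ruzsa gives |3A| ≤ K³·|A| = (2.8333)³ · 6 ≈ 136.4722.
Step 4: Compute 3A = A + A + A directly by enumerating all triples (a,b,c) ∈ A³; |3A| = 33.
Step 5: Check 33 ≤ 136.4722? Yes ✓.

K = 17/6, Plünnecke-Ruzsa bound K³|A| ≈ 136.4722, |3A| = 33, inequality holds.


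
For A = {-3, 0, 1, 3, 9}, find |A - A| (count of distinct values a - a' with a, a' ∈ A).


A - A = {a - a' : a, a' ∈ A}; |A| = 5.
Bounds: 2|A|-1 ≤ |A - A| ≤ |A|² - |A| + 1, i.e. 9 ≤ |A - A| ≤ 21.
Note: 0 ∈ A - A always (from a - a). The set is symmetric: if d ∈ A - A then -d ∈ A - A.
Enumerate nonzero differences d = a - a' with a > a' (then include -d):
Positive differences: {1, 2, 3, 4, 6, 8, 9, 12}
Full difference set: {0} ∪ (positive diffs) ∪ (negative diffs).
|A - A| = 1 + 2·8 = 17 (matches direct enumeration: 17).

|A - A| = 17


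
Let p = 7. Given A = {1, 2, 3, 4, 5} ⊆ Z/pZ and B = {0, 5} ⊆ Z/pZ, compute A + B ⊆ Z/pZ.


Work in Z/7Z: reduce every sum a + b modulo 7.
Enumerate all 10 pairs:
a = 1: 1+0=1, 1+5=6
a = 2: 2+0=2, 2+5=0
a = 3: 3+0=3, 3+5=1
a = 4: 4+0=4, 4+5=2
a = 5: 5+0=5, 5+5=3
Distinct residues collected: {0, 1, 2, 3, 4, 5, 6}
|A + B| = 7 (out of 7 total residues).

A + B = {0, 1, 2, 3, 4, 5, 6}


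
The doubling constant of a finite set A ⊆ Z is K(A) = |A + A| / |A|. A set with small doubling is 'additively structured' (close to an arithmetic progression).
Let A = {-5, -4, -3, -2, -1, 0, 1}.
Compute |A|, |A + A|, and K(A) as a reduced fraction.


|A| = 7.
Compute A + A by enumerating all 49 pairs.
A + A = {-10, -9, -8, -7, -6, -5, -4, -3, -2, -1, 0, 1, 2}, so |A + A| = 13.
K = |A + A| / |A| = 13/7 (already in lowest terms) ≈ 1.8571.
Reference: AP of size 7 gives K = 13/7 ≈ 1.8571; a fully generic set of size 7 gives K ≈ 4.0000.

|A| = 7, |A + A| = 13, K = 13/7.


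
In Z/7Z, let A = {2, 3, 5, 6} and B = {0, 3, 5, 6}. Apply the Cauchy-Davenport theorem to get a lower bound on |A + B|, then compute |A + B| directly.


Cauchy-Davenport: |A + B| ≥ min(p, |A| + |B| - 1) for A, B nonempty in Z/pZ.
|A| = 4, |B| = 4, p = 7.
CD lower bound = min(7, 4 + 4 - 1) = min(7, 7) = 7.
Compute A + B mod 7 directly:
a = 2: 2+0=2, 2+3=5, 2+5=0, 2+6=1
a = 3: 3+0=3, 3+3=6, 3+5=1, 3+6=2
a = 5: 5+0=5, 5+3=1, 5+5=3, 5+6=4
a = 6: 6+0=6, 6+3=2, 6+5=4, 6+6=5
A + B = {0, 1, 2, 3, 4, 5, 6}, so |A + B| = 7.
Verify: 7 ≥ 7? Yes ✓.

CD lower bound = 7, actual |A + B| = 7.


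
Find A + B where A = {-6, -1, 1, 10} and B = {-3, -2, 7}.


A + B = {a + b : a ∈ A, b ∈ B}.
Enumerate all |A|·|B| = 4·3 = 12 pairs (a, b) and collect distinct sums.
a = -6: -6+-3=-9, -6+-2=-8, -6+7=1
a = -1: -1+-3=-4, -1+-2=-3, -1+7=6
a = 1: 1+-3=-2, 1+-2=-1, 1+7=8
a = 10: 10+-3=7, 10+-2=8, 10+7=17
Collecting distinct sums: A + B = {-9, -8, -4, -3, -2, -1, 1, 6, 7, 8, 17}
|A + B| = 11

A + B = {-9, -8, -4, -3, -2, -1, 1, 6, 7, 8, 17}


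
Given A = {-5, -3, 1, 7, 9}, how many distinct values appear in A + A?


A + A = {a + a' : a, a' ∈ A}; |A| = 5.
General bounds: 2|A| - 1 ≤ |A + A| ≤ |A|(|A|+1)/2, i.e. 9 ≤ |A + A| ≤ 15.
Lower bound 2|A|-1 is attained iff A is an arithmetic progression.
Enumerate sums a + a' for a ≤ a' (symmetric, so this suffices):
a = -5: -5+-5=-10, -5+-3=-8, -5+1=-4, -5+7=2, -5+9=4
a = -3: -3+-3=-6, -3+1=-2, -3+7=4, -3+9=6
a = 1: 1+1=2, 1+7=8, 1+9=10
a = 7: 7+7=14, 7+9=16
a = 9: 9+9=18
Distinct sums: {-10, -8, -6, -4, -2, 2, 4, 6, 8, 10, 14, 16, 18}
|A + A| = 13

|A + A| = 13


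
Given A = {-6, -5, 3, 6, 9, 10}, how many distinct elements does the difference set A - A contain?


A - A = {a - a' : a, a' ∈ A}; |A| = 6.
Bounds: 2|A|-1 ≤ |A - A| ≤ |A|² - |A| + 1, i.e. 11 ≤ |A - A| ≤ 31.
Note: 0 ∈ A - A always (from a - a). The set is symmetric: if d ∈ A - A then -d ∈ A - A.
Enumerate nonzero differences d = a - a' with a > a' (then include -d):
Positive differences: {1, 3, 4, 6, 7, 8, 9, 11, 12, 14, 15, 16}
Full difference set: {0} ∪ (positive diffs) ∪ (negative diffs).
|A - A| = 1 + 2·12 = 25 (matches direct enumeration: 25).

|A - A| = 25


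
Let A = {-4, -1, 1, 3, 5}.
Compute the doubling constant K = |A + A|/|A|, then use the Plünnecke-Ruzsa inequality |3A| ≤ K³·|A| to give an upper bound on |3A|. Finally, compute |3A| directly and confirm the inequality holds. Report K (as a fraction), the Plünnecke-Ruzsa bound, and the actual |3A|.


|A| = 5.
Step 1: Compute A + A by enumerating all 25 pairs.
A + A = {-8, -5, -3, -2, -1, 0, 1, 2, 4, 6, 8, 10}, so |A + A| = 12.
Step 2: Doubling constant K = |A + A|/|A| = 12/5 = 12/5 ≈ 2.4000.
Step 3: Plünnecke-Ruzsa gives |3A| ≤ K³·|A| = (2.4000)³ · 5 ≈ 69.1200.
Step 4: Compute 3A = A + A + A directly by enumerating all triples (a,b,c) ∈ A³; |3A| = 21.
Step 5: Check 21 ≤ 69.1200? Yes ✓.

K = 12/5, Plünnecke-Ruzsa bound K³|A| ≈ 69.1200, |3A| = 21, inequality holds.


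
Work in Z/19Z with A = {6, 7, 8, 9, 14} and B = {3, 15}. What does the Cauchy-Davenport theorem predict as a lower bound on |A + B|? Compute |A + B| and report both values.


Cauchy-Davenport: |A + B| ≥ min(p, |A| + |B| - 1) for A, B nonempty in Z/pZ.
|A| = 5, |B| = 2, p = 19.
CD lower bound = min(19, 5 + 2 - 1) = min(19, 6) = 6.
Compute A + B mod 19 directly:
a = 6: 6+3=9, 6+15=2
a = 7: 7+3=10, 7+15=3
a = 8: 8+3=11, 8+15=4
a = 9: 9+3=12, 9+15=5
a = 14: 14+3=17, 14+15=10
A + B = {2, 3, 4, 5, 9, 10, 11, 12, 17}, so |A + B| = 9.
Verify: 9 ≥ 6? Yes ✓.

CD lower bound = 6, actual |A + B| = 9.


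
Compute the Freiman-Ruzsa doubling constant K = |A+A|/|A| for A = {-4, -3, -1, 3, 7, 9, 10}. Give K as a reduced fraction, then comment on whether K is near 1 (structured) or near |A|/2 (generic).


|A| = 7.
Compute A + A by enumerating all 49 pairs.
A + A = {-8, -7, -6, -5, -4, -2, -1, 0, 2, 3, 4, 5, 6, 7, 8, 9, 10, 12, 13, 14, 16, 17, 18, 19, 20}, so |A + A| = 25.
K = |A + A| / |A| = 25/7 (already in lowest terms) ≈ 3.5714.
Reference: AP of size 7 gives K = 13/7 ≈ 1.8571; a fully generic set of size 7 gives K ≈ 4.0000.

|A| = 7, |A + A| = 25, K = 25/7.
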